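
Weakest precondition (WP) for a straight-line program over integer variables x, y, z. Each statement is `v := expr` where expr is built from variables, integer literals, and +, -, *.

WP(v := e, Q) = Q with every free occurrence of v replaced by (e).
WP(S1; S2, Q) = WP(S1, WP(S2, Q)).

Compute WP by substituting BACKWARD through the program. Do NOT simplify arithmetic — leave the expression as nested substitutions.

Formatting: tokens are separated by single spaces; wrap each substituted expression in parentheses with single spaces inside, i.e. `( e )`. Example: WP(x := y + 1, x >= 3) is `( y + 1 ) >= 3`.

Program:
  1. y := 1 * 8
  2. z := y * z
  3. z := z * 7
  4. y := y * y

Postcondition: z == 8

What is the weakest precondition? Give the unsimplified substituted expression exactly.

post: z == 8
stmt 4: y := y * y  -- replace 0 occurrence(s) of y with (y * y)
  => z == 8
stmt 3: z := z * 7  -- replace 1 occurrence(s) of z with (z * 7)
  => ( z * 7 ) == 8
stmt 2: z := y * z  -- replace 1 occurrence(s) of z with (y * z)
  => ( ( y * z ) * 7 ) == 8
stmt 1: y := 1 * 8  -- replace 1 occurrence(s) of y with (1 * 8)
  => ( ( ( 1 * 8 ) * z ) * 7 ) == 8

Answer: ( ( ( 1 * 8 ) * z ) * 7 ) == 8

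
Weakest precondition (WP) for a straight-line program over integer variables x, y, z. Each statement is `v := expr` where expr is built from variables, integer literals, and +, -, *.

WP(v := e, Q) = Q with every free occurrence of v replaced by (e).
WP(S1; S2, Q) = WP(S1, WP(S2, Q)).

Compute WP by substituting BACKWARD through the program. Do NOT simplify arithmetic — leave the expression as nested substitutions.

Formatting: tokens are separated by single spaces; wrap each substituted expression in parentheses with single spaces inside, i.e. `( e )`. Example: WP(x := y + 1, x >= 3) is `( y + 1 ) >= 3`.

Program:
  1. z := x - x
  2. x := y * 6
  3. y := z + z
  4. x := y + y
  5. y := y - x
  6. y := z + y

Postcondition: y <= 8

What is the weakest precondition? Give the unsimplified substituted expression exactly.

Answer: ( ( x - x ) + ( ( ( x - x ) + ( x - x ) ) - ( ( ( x - x ) + ( x - x ) ) + ( ( x - x ) + ( x - x ) ) ) ) ) <= 8

Derivation:
post: y <= 8
stmt 6: y := z + y  -- replace 1 occurrence(s) of y with (z + y)
  => ( z + y ) <= 8
stmt 5: y := y - x  -- replace 1 occurrence(s) of y with (y - x)
  => ( z + ( y - x ) ) <= 8
stmt 4: x := y + y  -- replace 1 occurrence(s) of x with (y + y)
  => ( z + ( y - ( y + y ) ) ) <= 8
stmt 3: y := z + z  -- replace 3 occurrence(s) of y with (z + z)
  => ( z + ( ( z + z ) - ( ( z + z ) + ( z + z ) ) ) ) <= 8
stmt 2: x := y * 6  -- replace 0 occurrence(s) of x with (y * 6)
  => ( z + ( ( z + z ) - ( ( z + z ) + ( z + z ) ) ) ) <= 8
stmt 1: z := x - x  -- replace 7 occurrence(s) of z with (x - x)
  => ( ( x - x ) + ( ( ( x - x ) + ( x - x ) ) - ( ( ( x - x ) + ( x - x ) ) + ( ( x - x ) + ( x - x ) ) ) ) ) <= 8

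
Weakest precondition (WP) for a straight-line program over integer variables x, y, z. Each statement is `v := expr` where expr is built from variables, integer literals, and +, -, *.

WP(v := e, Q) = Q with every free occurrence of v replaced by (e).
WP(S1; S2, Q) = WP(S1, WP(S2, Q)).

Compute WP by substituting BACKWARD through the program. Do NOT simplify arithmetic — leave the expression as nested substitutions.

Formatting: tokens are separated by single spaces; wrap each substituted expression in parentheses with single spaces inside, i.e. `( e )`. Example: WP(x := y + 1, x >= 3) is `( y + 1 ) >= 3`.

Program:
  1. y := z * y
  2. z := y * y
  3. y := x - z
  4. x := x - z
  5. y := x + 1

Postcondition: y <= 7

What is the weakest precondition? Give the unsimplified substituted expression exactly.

Answer: ( ( x - ( ( z * y ) * ( z * y ) ) ) + 1 ) <= 7

Derivation:
post: y <= 7
stmt 5: y := x + 1  -- replace 1 occurrence(s) of y with (x + 1)
  => ( x + 1 ) <= 7
stmt 4: x := x - z  -- replace 1 occurrence(s) of x with (x - z)
  => ( ( x - z ) + 1 ) <= 7
stmt 3: y := x - z  -- replace 0 occurrence(s) of y with (x - z)
  => ( ( x - z ) + 1 ) <= 7
stmt 2: z := y * y  -- replace 1 occurrence(s) of z with (y * y)
  => ( ( x - ( y * y ) ) + 1 ) <= 7
stmt 1: y := z * y  -- replace 2 occurrence(s) of y with (z * y)
  => ( ( x - ( ( z * y ) * ( z * y ) ) ) + 1 ) <= 7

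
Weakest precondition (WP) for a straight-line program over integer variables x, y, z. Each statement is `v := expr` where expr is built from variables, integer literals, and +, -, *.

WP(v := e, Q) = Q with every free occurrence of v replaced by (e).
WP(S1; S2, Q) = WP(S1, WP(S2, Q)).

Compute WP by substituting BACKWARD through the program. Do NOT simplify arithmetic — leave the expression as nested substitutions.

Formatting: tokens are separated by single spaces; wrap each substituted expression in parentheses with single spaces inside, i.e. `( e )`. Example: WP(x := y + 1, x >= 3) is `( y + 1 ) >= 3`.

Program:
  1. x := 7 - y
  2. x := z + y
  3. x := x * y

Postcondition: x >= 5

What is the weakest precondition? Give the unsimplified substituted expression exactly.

Answer: ( ( z + y ) * y ) >= 5

Derivation:
post: x >= 5
stmt 3: x := x * y  -- replace 1 occurrence(s) of x with (x * y)
  => ( x * y ) >= 5
stmt 2: x := z + y  -- replace 1 occurrence(s) of x with (z + y)
  => ( ( z + y ) * y ) >= 5
stmt 1: x := 7 - y  -- replace 0 occurrence(s) of x with (7 - y)
  => ( ( z + y ) * y ) >= 5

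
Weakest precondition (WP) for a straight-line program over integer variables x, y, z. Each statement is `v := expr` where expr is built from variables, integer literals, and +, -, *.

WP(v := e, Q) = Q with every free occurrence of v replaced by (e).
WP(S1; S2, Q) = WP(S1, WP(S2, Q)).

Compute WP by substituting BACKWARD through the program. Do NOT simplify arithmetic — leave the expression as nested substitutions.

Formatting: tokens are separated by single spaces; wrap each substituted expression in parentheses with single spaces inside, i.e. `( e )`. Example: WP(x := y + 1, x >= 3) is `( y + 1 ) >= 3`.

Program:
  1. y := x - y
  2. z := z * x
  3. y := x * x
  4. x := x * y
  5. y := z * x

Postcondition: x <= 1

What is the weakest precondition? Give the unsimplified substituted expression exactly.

post: x <= 1
stmt 5: y := z * x  -- replace 0 occurrence(s) of y with (z * x)
  => x <= 1
stmt 4: x := x * y  -- replace 1 occurrence(s) of x with (x * y)
  => ( x * y ) <= 1
stmt 3: y := x * x  -- replace 1 occurrence(s) of y with (x * x)
  => ( x * ( x * x ) ) <= 1
stmt 2: z := z * x  -- replace 0 occurrence(s) of z with (z * x)
  => ( x * ( x * x ) ) <= 1
stmt 1: y := x - y  -- replace 0 occurrence(s) of y with (x - y)
  => ( x * ( x * x ) ) <= 1

Answer: ( x * ( x * x ) ) <= 1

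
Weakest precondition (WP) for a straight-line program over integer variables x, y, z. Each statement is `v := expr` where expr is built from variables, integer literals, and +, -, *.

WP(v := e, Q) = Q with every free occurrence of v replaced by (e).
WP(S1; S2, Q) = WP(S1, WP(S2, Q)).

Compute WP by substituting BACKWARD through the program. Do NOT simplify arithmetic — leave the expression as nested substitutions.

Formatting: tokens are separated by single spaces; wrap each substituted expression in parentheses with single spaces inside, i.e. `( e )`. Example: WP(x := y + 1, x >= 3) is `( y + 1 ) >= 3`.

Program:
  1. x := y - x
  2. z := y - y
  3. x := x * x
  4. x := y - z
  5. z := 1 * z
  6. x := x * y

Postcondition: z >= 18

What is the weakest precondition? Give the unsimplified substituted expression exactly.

post: z >= 18
stmt 6: x := x * y  -- replace 0 occurrence(s) of x with (x * y)
  => z >= 18
stmt 5: z := 1 * z  -- replace 1 occurrence(s) of z with (1 * z)
  => ( 1 * z ) >= 18
stmt 4: x := y - z  -- replace 0 occurrence(s) of x with (y - z)
  => ( 1 * z ) >= 18
stmt 3: x := x * x  -- replace 0 occurrence(s) of x with (x * x)
  => ( 1 * z ) >= 18
stmt 2: z := y - y  -- replace 1 occurrence(s) of z with (y - y)
  => ( 1 * ( y - y ) ) >= 18
stmt 1: x := y - x  -- replace 0 occurrence(s) of x with (y - x)
  => ( 1 * ( y - y ) ) >= 18

Answer: ( 1 * ( y - y ) ) >= 18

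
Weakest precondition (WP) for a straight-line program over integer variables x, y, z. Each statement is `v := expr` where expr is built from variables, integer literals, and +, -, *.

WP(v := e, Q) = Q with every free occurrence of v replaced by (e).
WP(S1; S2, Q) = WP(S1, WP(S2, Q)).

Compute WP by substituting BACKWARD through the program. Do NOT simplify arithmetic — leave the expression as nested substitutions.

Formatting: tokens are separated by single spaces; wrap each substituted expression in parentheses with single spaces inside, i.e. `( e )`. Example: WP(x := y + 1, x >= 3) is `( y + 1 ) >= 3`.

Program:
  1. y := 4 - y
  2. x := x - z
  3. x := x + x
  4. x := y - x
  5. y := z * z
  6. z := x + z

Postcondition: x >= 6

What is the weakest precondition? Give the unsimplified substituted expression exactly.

Answer: ( ( 4 - y ) - ( ( x - z ) + ( x - z ) ) ) >= 6

Derivation:
post: x >= 6
stmt 6: z := x + z  -- replace 0 occurrence(s) of z with (x + z)
  => x >= 6
stmt 5: y := z * z  -- replace 0 occurrence(s) of y with (z * z)
  => x >= 6
stmt 4: x := y - x  -- replace 1 occurrence(s) of x with (y - x)
  => ( y - x ) >= 6
stmt 3: x := x + x  -- replace 1 occurrence(s) of x with (x + x)
  => ( y - ( x + x ) ) >= 6
stmt 2: x := x - z  -- replace 2 occurrence(s) of x with (x - z)
  => ( y - ( ( x - z ) + ( x - z ) ) ) >= 6
stmt 1: y := 4 - y  -- replace 1 occurrence(s) of y with (4 - y)
  => ( ( 4 - y ) - ( ( x - z ) + ( x - z ) ) ) >= 6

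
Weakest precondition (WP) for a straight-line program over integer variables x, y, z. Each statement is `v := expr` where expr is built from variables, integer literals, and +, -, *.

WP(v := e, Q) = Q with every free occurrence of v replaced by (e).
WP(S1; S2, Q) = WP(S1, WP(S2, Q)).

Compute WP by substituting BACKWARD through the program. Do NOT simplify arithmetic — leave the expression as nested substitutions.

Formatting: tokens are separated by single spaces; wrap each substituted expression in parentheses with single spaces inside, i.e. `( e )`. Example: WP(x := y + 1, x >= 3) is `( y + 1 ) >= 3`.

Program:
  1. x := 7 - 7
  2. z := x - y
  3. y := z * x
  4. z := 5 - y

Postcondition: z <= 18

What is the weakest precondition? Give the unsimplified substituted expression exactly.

Answer: ( 5 - ( ( ( 7 - 7 ) - y ) * ( 7 - 7 ) ) ) <= 18

Derivation:
post: z <= 18
stmt 4: z := 5 - y  -- replace 1 occurrence(s) of z with (5 - y)
  => ( 5 - y ) <= 18
stmt 3: y := z * x  -- replace 1 occurrence(s) of y with (z * x)
  => ( 5 - ( z * x ) ) <= 18
stmt 2: z := x - y  -- replace 1 occurrence(s) of z with (x - y)
  => ( 5 - ( ( x - y ) * x ) ) <= 18
stmt 1: x := 7 - 7  -- replace 2 occurrence(s) of x with (7 - 7)
  => ( 5 - ( ( ( 7 - 7 ) - y ) * ( 7 - 7 ) ) ) <= 18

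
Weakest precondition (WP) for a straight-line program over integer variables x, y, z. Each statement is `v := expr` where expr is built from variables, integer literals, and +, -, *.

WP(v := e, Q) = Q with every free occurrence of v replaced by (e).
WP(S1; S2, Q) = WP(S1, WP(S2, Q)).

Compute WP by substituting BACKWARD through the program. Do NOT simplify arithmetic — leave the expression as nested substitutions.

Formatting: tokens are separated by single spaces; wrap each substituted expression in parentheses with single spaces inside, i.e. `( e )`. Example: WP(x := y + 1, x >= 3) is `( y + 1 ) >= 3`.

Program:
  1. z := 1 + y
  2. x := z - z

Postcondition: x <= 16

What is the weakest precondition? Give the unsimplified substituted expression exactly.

post: x <= 16
stmt 2: x := z - z  -- replace 1 occurrence(s) of x with (z - z)
  => ( z - z ) <= 16
stmt 1: z := 1 + y  -- replace 2 occurrence(s) of z with (1 + y)
  => ( ( 1 + y ) - ( 1 + y ) ) <= 16

Answer: ( ( 1 + y ) - ( 1 + y ) ) <= 16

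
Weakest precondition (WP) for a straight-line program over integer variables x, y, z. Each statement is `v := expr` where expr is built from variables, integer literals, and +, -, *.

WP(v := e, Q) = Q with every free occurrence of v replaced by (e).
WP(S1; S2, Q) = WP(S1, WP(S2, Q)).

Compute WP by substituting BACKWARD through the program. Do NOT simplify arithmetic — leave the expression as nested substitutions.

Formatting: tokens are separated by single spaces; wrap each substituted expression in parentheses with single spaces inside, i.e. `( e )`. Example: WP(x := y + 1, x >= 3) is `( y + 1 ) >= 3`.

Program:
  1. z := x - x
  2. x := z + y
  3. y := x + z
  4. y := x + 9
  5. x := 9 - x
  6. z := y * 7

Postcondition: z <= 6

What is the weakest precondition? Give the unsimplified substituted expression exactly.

post: z <= 6
stmt 6: z := y * 7  -- replace 1 occurrence(s) of z with (y * 7)
  => ( y * 7 ) <= 6
stmt 5: x := 9 - x  -- replace 0 occurrence(s) of x with (9 - x)
  => ( y * 7 ) <= 6
stmt 4: y := x + 9  -- replace 1 occurrence(s) of y with (x + 9)
  => ( ( x + 9 ) * 7 ) <= 6
stmt 3: y := x + z  -- replace 0 occurrence(s) of y with (x + z)
  => ( ( x + 9 ) * 7 ) <= 6
stmt 2: x := z + y  -- replace 1 occurrence(s) of x with (z + y)
  => ( ( ( z + y ) + 9 ) * 7 ) <= 6
stmt 1: z := x - x  -- replace 1 occurrence(s) of z with (x - x)
  => ( ( ( ( x - x ) + y ) + 9 ) * 7 ) <= 6

Answer: ( ( ( ( x - x ) + y ) + 9 ) * 7 ) <= 6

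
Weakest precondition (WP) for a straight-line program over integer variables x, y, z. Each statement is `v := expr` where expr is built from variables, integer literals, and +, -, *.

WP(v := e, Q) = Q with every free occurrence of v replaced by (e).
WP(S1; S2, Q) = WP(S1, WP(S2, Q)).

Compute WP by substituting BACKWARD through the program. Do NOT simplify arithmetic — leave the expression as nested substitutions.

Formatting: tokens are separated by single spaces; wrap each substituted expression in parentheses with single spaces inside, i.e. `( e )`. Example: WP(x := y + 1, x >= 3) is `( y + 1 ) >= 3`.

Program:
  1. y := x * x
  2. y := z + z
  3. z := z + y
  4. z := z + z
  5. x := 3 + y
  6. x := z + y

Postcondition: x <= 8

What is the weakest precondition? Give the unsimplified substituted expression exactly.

post: x <= 8
stmt 6: x := z + y  -- replace 1 occurrence(s) of x with (z + y)
  => ( z + y ) <= 8
stmt 5: x := 3 + y  -- replace 0 occurrence(s) of x with (3 + y)
  => ( z + y ) <= 8
stmt 4: z := z + z  -- replace 1 occurrence(s) of z with (z + z)
  => ( ( z + z ) + y ) <= 8
stmt 3: z := z + y  -- replace 2 occurrence(s) of z with (z + y)
  => ( ( ( z + y ) + ( z + y ) ) + y ) <= 8
stmt 2: y := z + z  -- replace 3 occurrence(s) of y with (z + z)
  => ( ( ( z + ( z + z ) ) + ( z + ( z + z ) ) ) + ( z + z ) ) <= 8
stmt 1: y := x * x  -- replace 0 occurrence(s) of y with (x * x)
  => ( ( ( z + ( z + z ) ) + ( z + ( z + z ) ) ) + ( z + z ) ) <= 8

Answer: ( ( ( z + ( z + z ) ) + ( z + ( z + z ) ) ) + ( z + z ) ) <= 8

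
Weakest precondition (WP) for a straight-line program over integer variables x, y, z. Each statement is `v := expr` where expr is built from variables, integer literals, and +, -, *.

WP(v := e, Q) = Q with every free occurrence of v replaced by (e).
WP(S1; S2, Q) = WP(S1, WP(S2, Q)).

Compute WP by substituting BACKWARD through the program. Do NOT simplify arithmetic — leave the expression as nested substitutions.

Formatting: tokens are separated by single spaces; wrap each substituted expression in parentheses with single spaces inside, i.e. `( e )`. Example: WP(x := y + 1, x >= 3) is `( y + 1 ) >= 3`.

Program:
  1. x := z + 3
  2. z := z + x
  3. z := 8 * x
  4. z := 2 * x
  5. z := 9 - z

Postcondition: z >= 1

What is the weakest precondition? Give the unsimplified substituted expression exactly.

Answer: ( 9 - ( 2 * ( z + 3 ) ) ) >= 1

Derivation:
post: z >= 1
stmt 5: z := 9 - z  -- replace 1 occurrence(s) of z with (9 - z)
  => ( 9 - z ) >= 1
stmt 4: z := 2 * x  -- replace 1 occurrence(s) of z with (2 * x)
  => ( 9 - ( 2 * x ) ) >= 1
stmt 3: z := 8 * x  -- replace 0 occurrence(s) of z with (8 * x)
  => ( 9 - ( 2 * x ) ) >= 1
stmt 2: z := z + x  -- replace 0 occurrence(s) of z with (z + x)
  => ( 9 - ( 2 * x ) ) >= 1
stmt 1: x := z + 3  -- replace 1 occurrence(s) of x with (z + 3)
  => ( 9 - ( 2 * ( z + 3 ) ) ) >= 1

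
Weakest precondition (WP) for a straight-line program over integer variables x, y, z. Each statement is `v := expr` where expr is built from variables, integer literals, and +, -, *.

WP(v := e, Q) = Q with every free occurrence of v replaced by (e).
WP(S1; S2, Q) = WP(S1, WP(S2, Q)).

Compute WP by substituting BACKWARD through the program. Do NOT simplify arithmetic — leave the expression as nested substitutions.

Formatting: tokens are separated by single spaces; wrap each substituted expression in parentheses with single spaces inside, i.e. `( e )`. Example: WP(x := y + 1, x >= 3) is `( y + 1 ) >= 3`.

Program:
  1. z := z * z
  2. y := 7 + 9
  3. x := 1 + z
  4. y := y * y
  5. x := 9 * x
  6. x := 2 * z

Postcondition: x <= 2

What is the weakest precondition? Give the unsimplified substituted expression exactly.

Answer: ( 2 * ( z * z ) ) <= 2

Derivation:
post: x <= 2
stmt 6: x := 2 * z  -- replace 1 occurrence(s) of x with (2 * z)
  => ( 2 * z ) <= 2
stmt 5: x := 9 * x  -- replace 0 occurrence(s) of x with (9 * x)
  => ( 2 * z ) <= 2
stmt 4: y := y * y  -- replace 0 occurrence(s) of y with (y * y)
  => ( 2 * z ) <= 2
stmt 3: x := 1 + z  -- replace 0 occurrence(s) of x with (1 + z)
  => ( 2 * z ) <= 2
stmt 2: y := 7 + 9  -- replace 0 occurrence(s) of y with (7 + 9)
  => ( 2 * z ) <= 2
stmt 1: z := z * z  -- replace 1 occurrence(s) of z with (z * z)
  => ( 2 * ( z * z ) ) <= 2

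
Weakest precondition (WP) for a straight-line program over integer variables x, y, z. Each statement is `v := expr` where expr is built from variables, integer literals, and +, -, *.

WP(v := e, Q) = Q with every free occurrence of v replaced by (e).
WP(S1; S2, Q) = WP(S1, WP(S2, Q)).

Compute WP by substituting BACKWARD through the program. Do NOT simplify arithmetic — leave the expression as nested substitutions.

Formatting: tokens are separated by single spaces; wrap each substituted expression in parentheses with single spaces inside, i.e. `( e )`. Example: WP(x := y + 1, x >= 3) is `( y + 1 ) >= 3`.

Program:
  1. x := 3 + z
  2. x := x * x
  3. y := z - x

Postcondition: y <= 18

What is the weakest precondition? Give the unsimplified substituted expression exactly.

post: y <= 18
stmt 3: y := z - x  -- replace 1 occurrence(s) of y with (z - x)
  => ( z - x ) <= 18
stmt 2: x := x * x  -- replace 1 occurrence(s) of x with (x * x)
  => ( z - ( x * x ) ) <= 18
stmt 1: x := 3 + z  -- replace 2 occurrence(s) of x with (3 + z)
  => ( z - ( ( 3 + z ) * ( 3 + z ) ) ) <= 18

Answer: ( z - ( ( 3 + z ) * ( 3 + z ) ) ) <= 18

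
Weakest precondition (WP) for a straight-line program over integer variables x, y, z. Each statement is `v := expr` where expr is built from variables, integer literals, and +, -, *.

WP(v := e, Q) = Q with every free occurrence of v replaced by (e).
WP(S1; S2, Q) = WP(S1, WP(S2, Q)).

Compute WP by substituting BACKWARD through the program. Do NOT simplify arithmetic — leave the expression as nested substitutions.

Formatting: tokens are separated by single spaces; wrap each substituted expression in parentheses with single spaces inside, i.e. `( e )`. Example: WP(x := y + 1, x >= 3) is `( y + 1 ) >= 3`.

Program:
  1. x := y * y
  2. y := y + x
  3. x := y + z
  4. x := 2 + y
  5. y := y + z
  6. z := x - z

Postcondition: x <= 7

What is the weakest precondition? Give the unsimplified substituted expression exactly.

Answer: ( 2 + ( y + ( y * y ) ) ) <= 7

Derivation:
post: x <= 7
stmt 6: z := x - z  -- replace 0 occurrence(s) of z with (x - z)
  => x <= 7
stmt 5: y := y + z  -- replace 0 occurrence(s) of y with (y + z)
  => x <= 7
stmt 4: x := 2 + y  -- replace 1 occurrence(s) of x with (2 + y)
  => ( 2 + y ) <= 7
stmt 3: x := y + z  -- replace 0 occurrence(s) of x with (y + z)
  => ( 2 + y ) <= 7
stmt 2: y := y + x  -- replace 1 occurrence(s) of y with (y + x)
  => ( 2 + ( y + x ) ) <= 7
stmt 1: x := y * y  -- replace 1 occurrence(s) of x with (y * y)
  => ( 2 + ( y + ( y * y ) ) ) <= 7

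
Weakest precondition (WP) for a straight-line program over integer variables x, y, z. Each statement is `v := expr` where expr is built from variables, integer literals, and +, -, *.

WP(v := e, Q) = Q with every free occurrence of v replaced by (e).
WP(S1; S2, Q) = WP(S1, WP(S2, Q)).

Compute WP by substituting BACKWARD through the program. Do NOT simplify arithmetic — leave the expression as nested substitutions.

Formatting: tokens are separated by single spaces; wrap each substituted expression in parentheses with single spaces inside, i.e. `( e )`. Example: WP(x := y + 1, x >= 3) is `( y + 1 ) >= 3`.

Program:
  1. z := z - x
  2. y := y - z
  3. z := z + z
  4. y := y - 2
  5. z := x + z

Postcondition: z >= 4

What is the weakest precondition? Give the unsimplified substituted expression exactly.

post: z >= 4
stmt 5: z := x + z  -- replace 1 occurrence(s) of z with (x + z)
  => ( x + z ) >= 4
stmt 4: y := y - 2  -- replace 0 occurrence(s) of y with (y - 2)
  => ( x + z ) >= 4
stmt 3: z := z + z  -- replace 1 occurrence(s) of z with (z + z)
  => ( x + ( z + z ) ) >= 4
stmt 2: y := y - z  -- replace 0 occurrence(s) of y with (y - z)
  => ( x + ( z + z ) ) >= 4
stmt 1: z := z - x  -- replace 2 occurrence(s) of z with (z - x)
  => ( x + ( ( z - x ) + ( z - x ) ) ) >= 4

Answer: ( x + ( ( z - x ) + ( z - x ) ) ) >= 4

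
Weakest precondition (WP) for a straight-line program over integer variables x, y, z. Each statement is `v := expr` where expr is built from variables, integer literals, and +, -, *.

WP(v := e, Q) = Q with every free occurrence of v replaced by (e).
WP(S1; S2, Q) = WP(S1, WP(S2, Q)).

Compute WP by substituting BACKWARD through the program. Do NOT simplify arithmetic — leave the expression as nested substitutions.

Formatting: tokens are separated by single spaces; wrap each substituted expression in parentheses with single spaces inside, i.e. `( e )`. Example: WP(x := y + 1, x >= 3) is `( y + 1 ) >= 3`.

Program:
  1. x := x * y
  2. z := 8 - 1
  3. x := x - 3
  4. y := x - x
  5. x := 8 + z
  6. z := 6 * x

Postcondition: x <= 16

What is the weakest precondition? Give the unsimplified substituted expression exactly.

Answer: ( 8 + ( 8 - 1 ) ) <= 16

Derivation:
post: x <= 16
stmt 6: z := 6 * x  -- replace 0 occurrence(s) of z with (6 * x)
  => x <= 16
stmt 5: x := 8 + z  -- replace 1 occurrence(s) of x with (8 + z)
  => ( 8 + z ) <= 16
stmt 4: y := x - x  -- replace 0 occurrence(s) of y with (x - x)
  => ( 8 + z ) <= 16
stmt 3: x := x - 3  -- replace 0 occurrence(s) of x with (x - 3)
  => ( 8 + z ) <= 16
stmt 2: z := 8 - 1  -- replace 1 occurrence(s) of z with (8 - 1)
  => ( 8 + ( 8 - 1 ) ) <= 16
stmt 1: x := x * y  -- replace 0 occurrence(s) of x with (x * y)
  => ( 8 + ( 8 - 1 ) ) <= 16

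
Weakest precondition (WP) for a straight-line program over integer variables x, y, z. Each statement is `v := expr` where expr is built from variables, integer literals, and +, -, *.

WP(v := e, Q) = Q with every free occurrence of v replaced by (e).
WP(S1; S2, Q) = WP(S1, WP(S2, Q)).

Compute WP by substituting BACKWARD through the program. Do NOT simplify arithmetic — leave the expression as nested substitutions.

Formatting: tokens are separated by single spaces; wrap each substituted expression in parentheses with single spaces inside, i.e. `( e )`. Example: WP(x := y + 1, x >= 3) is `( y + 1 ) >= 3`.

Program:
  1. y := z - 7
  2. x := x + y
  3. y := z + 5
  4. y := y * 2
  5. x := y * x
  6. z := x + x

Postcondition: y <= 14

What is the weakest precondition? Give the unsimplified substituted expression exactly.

Answer: ( ( z + 5 ) * 2 ) <= 14

Derivation:
post: y <= 14
stmt 6: z := x + x  -- replace 0 occurrence(s) of z with (x + x)
  => y <= 14
stmt 5: x := y * x  -- replace 0 occurrence(s) of x with (y * x)
  => y <= 14
stmt 4: y := y * 2  -- replace 1 occurrence(s) of y with (y * 2)
  => ( y * 2 ) <= 14
stmt 3: y := z + 5  -- replace 1 occurrence(s) of y with (z + 5)
  => ( ( z + 5 ) * 2 ) <= 14
stmt 2: x := x + y  -- replace 0 occurrence(s) of x with (x + y)
  => ( ( z + 5 ) * 2 ) <= 14
stmt 1: y := z - 7  -- replace 0 occurrence(s) of y with (z - 7)
  => ( ( z + 5 ) * 2 ) <= 14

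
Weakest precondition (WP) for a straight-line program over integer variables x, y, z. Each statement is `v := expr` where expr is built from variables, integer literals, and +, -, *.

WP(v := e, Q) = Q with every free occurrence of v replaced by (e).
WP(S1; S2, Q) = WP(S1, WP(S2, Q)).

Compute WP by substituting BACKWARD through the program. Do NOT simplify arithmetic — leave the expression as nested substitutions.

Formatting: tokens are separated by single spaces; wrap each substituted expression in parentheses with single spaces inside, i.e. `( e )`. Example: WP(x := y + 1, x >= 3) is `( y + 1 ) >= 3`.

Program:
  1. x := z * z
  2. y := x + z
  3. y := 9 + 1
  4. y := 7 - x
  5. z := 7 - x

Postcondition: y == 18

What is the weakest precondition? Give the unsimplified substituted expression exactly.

post: y == 18
stmt 5: z := 7 - x  -- replace 0 occurrence(s) of z with (7 - x)
  => y == 18
stmt 4: y := 7 - x  -- replace 1 occurrence(s) of y with (7 - x)
  => ( 7 - x ) == 18
stmt 3: y := 9 + 1  -- replace 0 occurrence(s) of y with (9 + 1)
  => ( 7 - x ) == 18
stmt 2: y := x + z  -- replace 0 occurrence(s) of y with (x + z)
  => ( 7 - x ) == 18
stmt 1: x := z * z  -- replace 1 occurrence(s) of x with (z * z)
  => ( 7 - ( z * z ) ) == 18

Answer: ( 7 - ( z * z ) ) == 18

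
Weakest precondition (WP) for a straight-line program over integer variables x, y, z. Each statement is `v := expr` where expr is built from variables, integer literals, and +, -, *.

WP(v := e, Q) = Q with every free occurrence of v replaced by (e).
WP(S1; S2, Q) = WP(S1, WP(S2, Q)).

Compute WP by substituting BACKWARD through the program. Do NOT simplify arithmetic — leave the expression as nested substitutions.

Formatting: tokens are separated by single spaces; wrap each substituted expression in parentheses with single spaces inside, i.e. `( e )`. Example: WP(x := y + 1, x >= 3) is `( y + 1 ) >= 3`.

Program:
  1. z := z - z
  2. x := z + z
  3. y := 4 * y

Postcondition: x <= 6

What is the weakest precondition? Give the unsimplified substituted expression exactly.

Answer: ( ( z - z ) + ( z - z ) ) <= 6

Derivation:
post: x <= 6
stmt 3: y := 4 * y  -- replace 0 occurrence(s) of y with (4 * y)
  => x <= 6
stmt 2: x := z + z  -- replace 1 occurrence(s) of x with (z + z)
  => ( z + z ) <= 6
stmt 1: z := z - z  -- replace 2 occurrence(s) of z with (z - z)
  => ( ( z - z ) + ( z - z ) ) <= 6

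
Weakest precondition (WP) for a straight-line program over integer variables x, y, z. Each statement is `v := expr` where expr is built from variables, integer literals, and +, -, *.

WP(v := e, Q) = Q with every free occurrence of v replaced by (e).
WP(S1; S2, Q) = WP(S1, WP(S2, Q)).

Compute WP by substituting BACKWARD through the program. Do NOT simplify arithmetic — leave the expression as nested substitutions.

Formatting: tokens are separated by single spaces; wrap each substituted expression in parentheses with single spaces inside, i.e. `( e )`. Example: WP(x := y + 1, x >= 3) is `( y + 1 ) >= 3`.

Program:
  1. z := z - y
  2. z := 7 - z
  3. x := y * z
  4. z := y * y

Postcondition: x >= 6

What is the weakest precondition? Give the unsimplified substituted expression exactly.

post: x >= 6
stmt 4: z := y * y  -- replace 0 occurrence(s) of z with (y * y)
  => x >= 6
stmt 3: x := y * z  -- replace 1 occurrence(s) of x with (y * z)
  => ( y * z ) >= 6
stmt 2: z := 7 - z  -- replace 1 occurrence(s) of z with (7 - z)
  => ( y * ( 7 - z ) ) >= 6
stmt 1: z := z - y  -- replace 1 occurrence(s) of z with (z - y)
  => ( y * ( 7 - ( z - y ) ) ) >= 6

Answer: ( y * ( 7 - ( z - y ) ) ) >= 6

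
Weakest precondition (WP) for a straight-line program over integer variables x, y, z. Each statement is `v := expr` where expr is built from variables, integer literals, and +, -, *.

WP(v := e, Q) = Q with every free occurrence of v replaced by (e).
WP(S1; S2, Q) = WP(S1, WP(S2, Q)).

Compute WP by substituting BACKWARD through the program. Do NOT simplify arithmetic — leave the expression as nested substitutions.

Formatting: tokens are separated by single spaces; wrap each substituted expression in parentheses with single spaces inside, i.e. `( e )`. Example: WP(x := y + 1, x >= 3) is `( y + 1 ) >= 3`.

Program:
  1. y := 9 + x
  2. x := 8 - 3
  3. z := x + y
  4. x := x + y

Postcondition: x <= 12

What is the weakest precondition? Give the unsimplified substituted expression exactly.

post: x <= 12
stmt 4: x := x + y  -- replace 1 occurrence(s) of x with (x + y)
  => ( x + y ) <= 12
stmt 3: z := x + y  -- replace 0 occurrence(s) of z with (x + y)
  => ( x + y ) <= 12
stmt 2: x := 8 - 3  -- replace 1 occurrence(s) of x with (8 - 3)
  => ( ( 8 - 3 ) + y ) <= 12
stmt 1: y := 9 + x  -- replace 1 occurrence(s) of y with (9 + x)
  => ( ( 8 - 3 ) + ( 9 + x ) ) <= 12

Answer: ( ( 8 - 3 ) + ( 9 + x ) ) <= 12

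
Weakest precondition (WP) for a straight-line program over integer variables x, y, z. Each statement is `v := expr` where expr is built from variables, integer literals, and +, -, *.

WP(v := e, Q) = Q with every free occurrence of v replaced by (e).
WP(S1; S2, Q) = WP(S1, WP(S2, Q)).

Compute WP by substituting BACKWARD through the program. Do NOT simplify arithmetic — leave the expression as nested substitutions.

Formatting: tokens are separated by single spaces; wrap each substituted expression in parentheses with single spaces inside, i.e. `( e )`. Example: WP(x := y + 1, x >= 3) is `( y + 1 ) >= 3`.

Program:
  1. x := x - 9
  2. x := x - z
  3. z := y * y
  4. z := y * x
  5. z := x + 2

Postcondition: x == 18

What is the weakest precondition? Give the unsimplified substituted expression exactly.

Answer: ( ( x - 9 ) - z ) == 18

Derivation:
post: x == 18
stmt 5: z := x + 2  -- replace 0 occurrence(s) of z with (x + 2)
  => x == 18
stmt 4: z := y * x  -- replace 0 occurrence(s) of z with (y * x)
  => x == 18
stmt 3: z := y * y  -- replace 0 occurrence(s) of z with (y * y)
  => x == 18
stmt 2: x := x - z  -- replace 1 occurrence(s) of x with (x - z)
  => ( x - z ) == 18
stmt 1: x := x - 9  -- replace 1 occurrence(s) of x with (x - 9)
  => ( ( x - 9 ) - z ) == 18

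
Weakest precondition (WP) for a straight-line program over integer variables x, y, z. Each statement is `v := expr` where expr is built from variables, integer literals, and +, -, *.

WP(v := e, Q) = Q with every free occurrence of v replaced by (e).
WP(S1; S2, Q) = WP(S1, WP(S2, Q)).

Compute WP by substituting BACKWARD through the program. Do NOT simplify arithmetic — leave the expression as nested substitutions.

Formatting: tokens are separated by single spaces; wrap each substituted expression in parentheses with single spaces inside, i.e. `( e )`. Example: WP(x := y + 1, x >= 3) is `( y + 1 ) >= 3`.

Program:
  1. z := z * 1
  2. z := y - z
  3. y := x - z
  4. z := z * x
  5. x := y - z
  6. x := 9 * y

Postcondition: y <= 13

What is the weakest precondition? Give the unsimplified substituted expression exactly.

Answer: ( x - ( y - ( z * 1 ) ) ) <= 13

Derivation:
post: y <= 13
stmt 6: x := 9 * y  -- replace 0 occurrence(s) of x with (9 * y)
  => y <= 13
stmt 5: x := y - z  -- replace 0 occurrence(s) of x with (y - z)
  => y <= 13
stmt 4: z := z * x  -- replace 0 occurrence(s) of z with (z * x)
  => y <= 13
stmt 3: y := x - z  -- replace 1 occurrence(s) of y with (x - z)
  => ( x - z ) <= 13
stmt 2: z := y - z  -- replace 1 occurrence(s) of z with (y - z)
  => ( x - ( y - z ) ) <= 13
stmt 1: z := z * 1  -- replace 1 occurrence(s) of z with (z * 1)
  => ( x - ( y - ( z * 1 ) ) ) <= 13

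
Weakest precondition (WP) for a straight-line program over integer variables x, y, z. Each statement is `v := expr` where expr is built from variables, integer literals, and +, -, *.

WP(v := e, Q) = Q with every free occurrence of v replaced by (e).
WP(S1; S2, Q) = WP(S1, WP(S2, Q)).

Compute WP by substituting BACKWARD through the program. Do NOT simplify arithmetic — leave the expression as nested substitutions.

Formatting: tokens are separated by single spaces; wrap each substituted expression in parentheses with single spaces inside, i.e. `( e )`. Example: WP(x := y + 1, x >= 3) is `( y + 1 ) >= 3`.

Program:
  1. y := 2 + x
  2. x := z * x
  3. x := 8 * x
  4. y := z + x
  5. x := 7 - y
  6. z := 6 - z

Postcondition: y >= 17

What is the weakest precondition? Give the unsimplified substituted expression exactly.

post: y >= 17
stmt 6: z := 6 - z  -- replace 0 occurrence(s) of z with (6 - z)
  => y >= 17
stmt 5: x := 7 - y  -- replace 0 occurrence(s) of x with (7 - y)
  => y >= 17
stmt 4: y := z + x  -- replace 1 occurrence(s) of y with (z + x)
  => ( z + x ) >= 17
stmt 3: x := 8 * x  -- replace 1 occurrence(s) of x with (8 * x)
  => ( z + ( 8 * x ) ) >= 17
stmt 2: x := z * x  -- replace 1 occurrence(s) of x with (z * x)
  => ( z + ( 8 * ( z * x ) ) ) >= 17
stmt 1: y := 2 + x  -- replace 0 occurrence(s) of y with (2 + x)
  => ( z + ( 8 * ( z * x ) ) ) >= 17

Answer: ( z + ( 8 * ( z * x ) ) ) >= 17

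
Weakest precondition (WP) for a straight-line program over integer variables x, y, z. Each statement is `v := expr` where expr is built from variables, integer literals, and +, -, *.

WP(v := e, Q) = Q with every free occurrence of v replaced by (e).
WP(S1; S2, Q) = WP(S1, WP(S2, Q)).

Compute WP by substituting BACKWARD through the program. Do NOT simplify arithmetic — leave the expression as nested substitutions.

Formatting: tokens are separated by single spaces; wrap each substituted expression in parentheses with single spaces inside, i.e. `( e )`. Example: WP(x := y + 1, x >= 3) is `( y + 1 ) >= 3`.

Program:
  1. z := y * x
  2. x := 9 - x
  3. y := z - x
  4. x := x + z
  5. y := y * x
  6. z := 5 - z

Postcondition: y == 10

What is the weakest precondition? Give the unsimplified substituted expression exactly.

post: y == 10
stmt 6: z := 5 - z  -- replace 0 occurrence(s) of z with (5 - z)
  => y == 10
stmt 5: y := y * x  -- replace 1 occurrence(s) of y with (y * x)
  => ( y * x ) == 10
stmt 4: x := x + z  -- replace 1 occurrence(s) of x with (x + z)
  => ( y * ( x + z ) ) == 10
stmt 3: y := z - x  -- replace 1 occurrence(s) of y with (z - x)
  => ( ( z - x ) * ( x + z ) ) == 10
stmt 2: x := 9 - x  -- replace 2 occurrence(s) of x with (9 - x)
  => ( ( z - ( 9 - x ) ) * ( ( 9 - x ) + z ) ) == 10
stmt 1: z := y * x  -- replace 2 occurrence(s) of z with (y * x)
  => ( ( ( y * x ) - ( 9 - x ) ) * ( ( 9 - x ) + ( y * x ) ) ) == 10

Answer: ( ( ( y * x ) - ( 9 - x ) ) * ( ( 9 - x ) + ( y * x ) ) ) == 10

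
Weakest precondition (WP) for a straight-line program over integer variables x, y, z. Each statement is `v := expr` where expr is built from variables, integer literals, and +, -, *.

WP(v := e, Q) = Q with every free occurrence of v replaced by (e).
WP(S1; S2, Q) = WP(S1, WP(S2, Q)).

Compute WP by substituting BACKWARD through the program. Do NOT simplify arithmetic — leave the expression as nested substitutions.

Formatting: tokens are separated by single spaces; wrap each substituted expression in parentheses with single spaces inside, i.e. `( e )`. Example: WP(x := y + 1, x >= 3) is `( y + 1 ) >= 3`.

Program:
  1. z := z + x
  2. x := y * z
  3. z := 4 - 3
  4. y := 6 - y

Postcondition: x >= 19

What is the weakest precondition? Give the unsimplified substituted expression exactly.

post: x >= 19
stmt 4: y := 6 - y  -- replace 0 occurrence(s) of y with (6 - y)
  => x >= 19
stmt 3: z := 4 - 3  -- replace 0 occurrence(s) of z with (4 - 3)
  => x >= 19
stmt 2: x := y * z  -- replace 1 occurrence(s) of x with (y * z)
  => ( y * z ) >= 19
stmt 1: z := z + x  -- replace 1 occurrence(s) of z with (z + x)
  => ( y * ( z + x ) ) >= 19

Answer: ( y * ( z + x ) ) >= 19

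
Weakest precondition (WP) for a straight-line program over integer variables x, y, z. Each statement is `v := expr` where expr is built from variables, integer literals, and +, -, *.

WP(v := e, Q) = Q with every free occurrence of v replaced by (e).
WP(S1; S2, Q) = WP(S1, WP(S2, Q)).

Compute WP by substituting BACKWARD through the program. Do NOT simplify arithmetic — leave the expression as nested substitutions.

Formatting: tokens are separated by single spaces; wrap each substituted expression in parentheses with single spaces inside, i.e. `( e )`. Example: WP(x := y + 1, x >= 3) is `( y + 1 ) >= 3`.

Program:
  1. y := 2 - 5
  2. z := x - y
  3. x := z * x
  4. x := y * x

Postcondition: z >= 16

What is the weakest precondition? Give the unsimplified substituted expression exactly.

Answer: ( x - ( 2 - 5 ) ) >= 16

Derivation:
post: z >= 16
stmt 4: x := y * x  -- replace 0 occurrence(s) of x with (y * x)
  => z >= 16
stmt 3: x := z * x  -- replace 0 occurrence(s) of x with (z * x)
  => z >= 16
stmt 2: z := x - y  -- replace 1 occurrence(s) of z with (x - y)
  => ( x - y ) >= 16
stmt 1: y := 2 - 5  -- replace 1 occurrence(s) of y with (2 - 5)
  => ( x - ( 2 - 5 ) ) >= 16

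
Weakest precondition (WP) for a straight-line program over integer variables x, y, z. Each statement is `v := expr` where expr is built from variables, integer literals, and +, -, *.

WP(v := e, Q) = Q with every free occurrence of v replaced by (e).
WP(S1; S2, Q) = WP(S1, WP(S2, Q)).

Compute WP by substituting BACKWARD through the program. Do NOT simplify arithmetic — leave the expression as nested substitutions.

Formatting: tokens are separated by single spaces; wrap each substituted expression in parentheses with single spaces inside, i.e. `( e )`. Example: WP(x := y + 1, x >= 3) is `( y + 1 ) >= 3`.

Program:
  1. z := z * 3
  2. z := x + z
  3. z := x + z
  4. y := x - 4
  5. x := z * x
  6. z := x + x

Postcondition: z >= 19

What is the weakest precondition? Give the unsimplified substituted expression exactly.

post: z >= 19
stmt 6: z := x + x  -- replace 1 occurrence(s) of z with (x + x)
  => ( x + x ) >= 19
stmt 5: x := z * x  -- replace 2 occurrence(s) of x with (z * x)
  => ( ( z * x ) + ( z * x ) ) >= 19
stmt 4: y := x - 4  -- replace 0 occurrence(s) of y with (x - 4)
  => ( ( z * x ) + ( z * x ) ) >= 19
stmt 3: z := x + z  -- replace 2 occurrence(s) of z with (x + z)
  => ( ( ( x + z ) * x ) + ( ( x + z ) * x ) ) >= 19
stmt 2: z := x + z  -- replace 2 occurrence(s) of z with (x + z)
  => ( ( ( x + ( x + z ) ) * x ) + ( ( x + ( x + z ) ) * x ) ) >= 19
stmt 1: z := z * 3  -- replace 2 occurrence(s) of z with (z * 3)
  => ( ( ( x + ( x + ( z * 3 ) ) ) * x ) + ( ( x + ( x + ( z * 3 ) ) ) * x ) ) >= 19

Answer: ( ( ( x + ( x + ( z * 3 ) ) ) * x ) + ( ( x + ( x + ( z * 3 ) ) ) * x ) ) >= 19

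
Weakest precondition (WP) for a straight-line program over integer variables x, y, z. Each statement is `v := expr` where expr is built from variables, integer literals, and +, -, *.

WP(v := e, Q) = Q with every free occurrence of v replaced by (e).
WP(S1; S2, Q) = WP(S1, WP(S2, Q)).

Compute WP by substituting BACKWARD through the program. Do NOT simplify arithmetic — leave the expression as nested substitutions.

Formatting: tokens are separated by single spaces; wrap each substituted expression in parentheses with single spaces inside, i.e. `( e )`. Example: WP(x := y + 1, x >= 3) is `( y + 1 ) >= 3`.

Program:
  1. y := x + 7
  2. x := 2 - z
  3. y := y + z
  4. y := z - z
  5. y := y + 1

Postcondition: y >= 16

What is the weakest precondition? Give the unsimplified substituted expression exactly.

post: y >= 16
stmt 5: y := y + 1  -- replace 1 occurrence(s) of y with (y + 1)
  => ( y + 1 ) >= 16
stmt 4: y := z - z  -- replace 1 occurrence(s) of y with (z - z)
  => ( ( z - z ) + 1 ) >= 16
stmt 3: y := y + z  -- replace 0 occurrence(s) of y with (y + z)
  => ( ( z - z ) + 1 ) >= 16
stmt 2: x := 2 - z  -- replace 0 occurrence(s) of x with (2 - z)
  => ( ( z - z ) + 1 ) >= 16
stmt 1: y := x + 7  -- replace 0 occurrence(s) of y with (x + 7)
  => ( ( z - z ) + 1 ) >= 16

Answer: ( ( z - z ) + 1 ) >= 16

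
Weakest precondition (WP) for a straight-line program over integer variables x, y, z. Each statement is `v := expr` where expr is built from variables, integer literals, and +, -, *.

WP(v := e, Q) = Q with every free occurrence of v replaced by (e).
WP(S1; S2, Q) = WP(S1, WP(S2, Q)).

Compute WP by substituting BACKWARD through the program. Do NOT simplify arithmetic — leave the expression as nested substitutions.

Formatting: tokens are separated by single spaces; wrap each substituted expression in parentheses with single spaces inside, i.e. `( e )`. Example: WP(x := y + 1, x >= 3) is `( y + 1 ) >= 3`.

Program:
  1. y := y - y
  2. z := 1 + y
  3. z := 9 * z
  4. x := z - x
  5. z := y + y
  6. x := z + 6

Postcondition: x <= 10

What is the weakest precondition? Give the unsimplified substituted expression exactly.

post: x <= 10
stmt 6: x := z + 6  -- replace 1 occurrence(s) of x with (z + 6)
  => ( z + 6 ) <= 10
stmt 5: z := y + y  -- replace 1 occurrence(s) of z with (y + y)
  => ( ( y + y ) + 6 ) <= 10
stmt 4: x := z - x  -- replace 0 occurrence(s) of x with (z - x)
  => ( ( y + y ) + 6 ) <= 10
stmt 3: z := 9 * z  -- replace 0 occurrence(s) of z with (9 * z)
  => ( ( y + y ) + 6 ) <= 10
stmt 2: z := 1 + y  -- replace 0 occurrence(s) of z with (1 + y)
  => ( ( y + y ) + 6 ) <= 10
stmt 1: y := y - y  -- replace 2 occurrence(s) of y with (y - y)
  => ( ( ( y - y ) + ( y - y ) ) + 6 ) <= 10

Answer: ( ( ( y - y ) + ( y - y ) ) + 6 ) <= 10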